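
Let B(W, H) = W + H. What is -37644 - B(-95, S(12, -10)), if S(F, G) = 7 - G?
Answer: -37566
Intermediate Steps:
B(W, H) = H + W
-37644 - B(-95, S(12, -10)) = -37644 - ((7 - 1*(-10)) - 95) = -37644 - ((7 + 10) - 95) = -37644 - (17 - 95) = -37644 - 1*(-78) = -37644 + 78 = -37566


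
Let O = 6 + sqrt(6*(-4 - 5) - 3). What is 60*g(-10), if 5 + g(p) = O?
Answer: 60 + 60*I*sqrt(57) ≈ 60.0 + 452.99*I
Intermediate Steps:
O = 6 + I*sqrt(57) (O = 6 + sqrt(6*(-9) - 3) = 6 + sqrt(-54 - 3) = 6 + sqrt(-57) = 6 + I*sqrt(57) ≈ 6.0 + 7.5498*I)
g(p) = 1 + I*sqrt(57) (g(p) = -5 + (6 + I*sqrt(57)) = 1 + I*sqrt(57))
60*g(-10) = 60*(1 + I*sqrt(57)) = 60 + 60*I*sqrt(57)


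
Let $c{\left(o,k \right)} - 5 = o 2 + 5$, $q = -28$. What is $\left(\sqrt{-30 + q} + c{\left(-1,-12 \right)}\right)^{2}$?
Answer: $\left(8 + i \sqrt{58}\right)^{2} \approx 6.0 + 121.85 i$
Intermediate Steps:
$c{\left(o,k \right)} = 10 + 2 o$ ($c{\left(o,k \right)} = 5 + \left(o 2 + 5\right) = 5 + \left(2 o + 5\right) = 5 + \left(5 + 2 o\right) = 10 + 2 o$)
$\left(\sqrt{-30 + q} + c{\left(-1,-12 \right)}\right)^{2} = \left(\sqrt{-30 - 28} + \left(10 + 2 \left(-1\right)\right)\right)^{2} = \left(\sqrt{-58} + \left(10 - 2\right)\right)^{2} = \left(i \sqrt{58} + 8\right)^{2} = \left(8 + i \sqrt{58}\right)^{2}$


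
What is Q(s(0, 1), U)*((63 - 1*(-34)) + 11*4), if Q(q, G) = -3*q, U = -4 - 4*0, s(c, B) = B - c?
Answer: -423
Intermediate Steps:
U = -4 (U = -4 + 0 = -4)
Q(s(0, 1), U)*((63 - 1*(-34)) + 11*4) = (-3*(1 - 1*0))*((63 - 1*(-34)) + 11*4) = (-3*(1 + 0))*((63 + 34) + 44) = (-3*1)*(97 + 44) = -3*141 = -423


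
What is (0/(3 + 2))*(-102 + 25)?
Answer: 0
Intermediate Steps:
(0/(3 + 2))*(-102 + 25) = (0/5)*(-77) = ((⅕)*0)*(-77) = 0*(-77) = 0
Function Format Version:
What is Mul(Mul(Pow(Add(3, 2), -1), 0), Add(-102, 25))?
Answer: 0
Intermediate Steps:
Mul(Mul(Pow(Add(3, 2), -1), 0), Add(-102, 25)) = Mul(Mul(Pow(5, -1), 0), -77) = Mul(Mul(Rational(1, 5), 0), -77) = Mul(0, -77) = 0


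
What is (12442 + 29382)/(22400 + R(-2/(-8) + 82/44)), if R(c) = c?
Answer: 1840256/985693 ≈ 1.8670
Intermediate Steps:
(12442 + 29382)/(22400 + R(-2/(-8) + 82/44)) = (12442 + 29382)/(22400 + (-2/(-8) + 82/44)) = 41824/(22400 + (-2*(-⅛) + 82*(1/44))) = 41824/(22400 + (¼ + 41/22)) = 41824/(22400 + 93/44) = 41824/(985693/44) = 41824*(44/985693) = 1840256/985693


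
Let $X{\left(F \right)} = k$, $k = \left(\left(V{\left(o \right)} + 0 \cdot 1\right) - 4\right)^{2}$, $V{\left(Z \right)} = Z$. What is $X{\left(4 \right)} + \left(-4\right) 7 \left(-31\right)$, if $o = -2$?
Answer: $904$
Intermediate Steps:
$k = 36$ ($k = \left(\left(-2 + 0 \cdot 1\right) - 4\right)^{2} = \left(\left(-2 + 0\right) - 4\right)^{2} = \left(-2 - 4\right)^{2} = \left(-6\right)^{2} = 36$)
$X{\left(F \right)} = 36$
$X{\left(4 \right)} + \left(-4\right) 7 \left(-31\right) = 36 + \left(-4\right) 7 \left(-31\right) = 36 - -868 = 36 + 868 = 904$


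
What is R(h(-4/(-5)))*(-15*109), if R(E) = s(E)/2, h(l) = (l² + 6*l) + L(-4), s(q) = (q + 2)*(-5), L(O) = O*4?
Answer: -34989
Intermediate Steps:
L(O) = 4*O
s(q) = -10 - 5*q (s(q) = (2 + q)*(-5) = -10 - 5*q)
h(l) = -16 + l² + 6*l (h(l) = (l² + 6*l) + 4*(-4) = (l² + 6*l) - 16 = -16 + l² + 6*l)
R(E) = -5 - 5*E/2 (R(E) = (-10 - 5*E)/2 = (-10 - 5*E)*(½) = -5 - 5*E/2)
R(h(-4/(-5)))*(-15*109) = (-5 - 5*(-16 + (-4/(-5))² + 6*(-4/(-5)))/2)*(-15*109) = (-5 - 5*(-16 + (-4*(-⅕))² + 6*(-4*(-⅕)))/2)*(-1635) = (-5 - 5*(-16 + (⅘)² + 6*(⅘))/2)*(-1635) = (-5 - 5*(-16 + 16/25 + 24/5)/2)*(-1635) = (-5 - 5/2*(-264/25))*(-1635) = (-5 + 132/5)*(-1635) = (107/5)*(-1635) = -34989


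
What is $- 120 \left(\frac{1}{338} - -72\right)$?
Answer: $- \frac{1460220}{169} \approx -8640.4$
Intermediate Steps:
$- 120 \left(\frac{1}{338} - -72\right) = - 120 \left(\frac{1}{338} + 72\right) = \left(-120\right) \frac{24337}{338} = - \frac{1460220}{169}$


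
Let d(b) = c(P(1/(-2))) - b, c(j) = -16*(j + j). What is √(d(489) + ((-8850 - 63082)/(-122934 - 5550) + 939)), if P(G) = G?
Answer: √53486350961/10707 ≈ 21.600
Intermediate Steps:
c(j) = -32*j
d(b) = 16 - b (d(b) = -32/(-2) - b = -32*(-1)/2 - b = -32*(-½) - b = 16 - b)
√(d(489) + ((-8850 - 63082)/(-122934 - 5550) + 939)) = √((16 - 1*489) + ((-8850 - 63082)/(-122934 - 5550) + 939)) = √((16 - 489) + (-71932/(-128484) + 939)) = √(-473 + (-71932*(-1/128484) + 939)) = √(-473 + (17983/32121 + 939)) = √(-473 + 30179602/32121) = √(14986369/32121) = √53486350961/10707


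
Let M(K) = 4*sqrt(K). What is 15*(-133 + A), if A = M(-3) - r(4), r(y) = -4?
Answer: -1935 + 60*I*sqrt(3) ≈ -1935.0 + 103.92*I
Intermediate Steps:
A = 4 + 4*I*sqrt(3) (A = 4*sqrt(-3) - 1*(-4) = 4*(I*sqrt(3)) + 4 = 4*I*sqrt(3) + 4 = 4 + 4*I*sqrt(3) ≈ 4.0 + 6.9282*I)
15*(-133 + A) = 15*(-133 + (4 + 4*I*sqrt(3))) = 15*(-129 + 4*I*sqrt(3)) = -1935 + 60*I*sqrt(3)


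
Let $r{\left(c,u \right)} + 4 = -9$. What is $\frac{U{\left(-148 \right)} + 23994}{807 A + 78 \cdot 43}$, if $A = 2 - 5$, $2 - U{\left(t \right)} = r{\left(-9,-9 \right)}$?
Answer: $\frac{8003}{311} \approx 25.733$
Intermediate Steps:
$r{\left(c,u \right)} = -13$ ($r{\left(c,u \right)} = -4 - 9 = -13$)
$U{\left(t \right)} = 15$ ($U{\left(t \right)} = 2 - -13 = 2 + 13 = 15$)
$A = -3$
$\frac{U{\left(-148 \right)} + 23994}{807 A + 78 \cdot 43} = \frac{15 + 23994}{807 \left(-3\right) + 78 \cdot 43} = \frac{24009}{-2421 + 3354} = \frac{24009}{933} = 24009 \cdot \frac{1}{933} = \frac{8003}{311}$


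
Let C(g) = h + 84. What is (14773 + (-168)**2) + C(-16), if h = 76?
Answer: 43157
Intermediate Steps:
C(g) = 160 (C(g) = 76 + 84 = 160)
(14773 + (-168)**2) + C(-16) = (14773 + (-168)**2) + 160 = (14773 + 28224) + 160 = 42997 + 160 = 43157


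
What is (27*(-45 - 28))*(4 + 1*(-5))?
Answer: 1971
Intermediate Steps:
(27*(-45 - 28))*(4 + 1*(-5)) = (27*(-73))*(4 - 5) = -1971*(-1) = 1971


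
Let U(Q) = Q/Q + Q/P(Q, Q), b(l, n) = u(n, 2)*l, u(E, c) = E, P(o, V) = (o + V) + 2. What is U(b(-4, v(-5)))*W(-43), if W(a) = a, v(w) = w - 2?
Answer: -1849/29 ≈ -63.759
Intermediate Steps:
P(o, V) = 2 + V + o (P(o, V) = (V + o) + 2 = 2 + V + o)
v(w) = -2 + w
b(l, n) = l*n (b(l, n) = n*l = l*n)
U(Q) = 1 + Q/(2 + 2*Q) (U(Q) = Q/Q + Q/(2 + Q + Q) = 1 + Q/(2 + 2*Q))
U(b(-4, v(-5)))*W(-43) = ((2 + 3*(-4*(-2 - 5)))/(2*(1 - 4*(-2 - 5))))*(-43) = ((2 + 3*(-4*(-7)))/(2*(1 - 4*(-7))))*(-43) = ((2 + 3*28)/(2*(1 + 28)))*(-43) = ((½)*(2 + 84)/29)*(-43) = ((½)*(1/29)*86)*(-43) = (43/29)*(-43) = -1849/29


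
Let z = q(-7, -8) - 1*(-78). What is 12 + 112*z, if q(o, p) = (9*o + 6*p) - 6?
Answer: -4356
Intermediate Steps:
q(o, p) = -6 + 6*p + 9*o (q(o, p) = (6*p + 9*o) - 6 = -6 + 6*p + 9*o)
z = -39 (z = (-6 + 6*(-8) + 9*(-7)) - 1*(-78) = (-6 - 48 - 63) + 78 = -117 + 78 = -39)
12 + 112*z = 12 + 112*(-39) = 12 - 4368 = -4356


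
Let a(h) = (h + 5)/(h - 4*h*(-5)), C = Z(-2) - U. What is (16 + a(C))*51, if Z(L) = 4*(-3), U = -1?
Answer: 62934/77 ≈ 817.32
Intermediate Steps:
Z(L) = -12
C = -11 (C = -12 - 1*(-1) = -12 + 1 = -11)
a(h) = (5 + h)/(21*h) (a(h) = (5 + h)/(h + 20*h) = (5 + h)/((21*h)) = (5 + h)*(1/(21*h)) = (5 + h)/(21*h))
(16 + a(C))*51 = (16 + (1/21)*(5 - 11)/(-11))*51 = (16 + (1/21)*(-1/11)*(-6))*51 = (16 + 2/77)*51 = (1234/77)*51 = 62934/77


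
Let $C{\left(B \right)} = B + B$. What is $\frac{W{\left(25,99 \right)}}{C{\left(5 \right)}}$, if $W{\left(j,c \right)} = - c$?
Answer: $- \frac{99}{10} \approx -9.9$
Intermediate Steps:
$C{\left(B \right)} = 2 B$
$\frac{W{\left(25,99 \right)}}{C{\left(5 \right)}} = \frac{\left(-1\right) 99}{2 \cdot 5} = - \frac{99}{10}$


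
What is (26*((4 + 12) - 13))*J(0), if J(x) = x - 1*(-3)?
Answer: 234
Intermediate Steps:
J(x) = 3 + x (J(x) = x + 3 = 3 + x)
(26*((4 + 12) - 13))*J(0) = (26*((4 + 12) - 13))*(3 + 0) = (26*(16 - 13))*3 = (26*3)*3 = 78*3 = 234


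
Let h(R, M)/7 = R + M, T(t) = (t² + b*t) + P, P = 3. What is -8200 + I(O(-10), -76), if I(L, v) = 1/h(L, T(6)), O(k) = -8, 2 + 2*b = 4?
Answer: -2123799/259 ≈ -8200.0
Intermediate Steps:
b = 1 (b = -1 + (½)*4 = -1 + 2 = 1)
T(t) = 3 + t + t² (T(t) = (t² + 1*t) + 3 = (t² + t) + 3 = (t + t²) + 3 = 3 + t + t²)
h(R, M) = 7*M + 7*R (h(R, M) = 7*(R + M) = 7*(M + R) = 7*M + 7*R)
I(L, v) = 1/(315 + 7*L) (I(L, v) = 1/(7*(3 + 6 + 6²) + 7*L) = 1/(7*(3 + 6 + 36) + 7*L) = 1/(7*45 + 7*L) = 1/(315 + 7*L))
-8200 + I(O(-10), -76) = -8200 + 1/(7*(45 - 8)) = -8200 + (⅐)/37 = -8200 + (⅐)*(1/37) = -8200 + 1/259 = -2123799/259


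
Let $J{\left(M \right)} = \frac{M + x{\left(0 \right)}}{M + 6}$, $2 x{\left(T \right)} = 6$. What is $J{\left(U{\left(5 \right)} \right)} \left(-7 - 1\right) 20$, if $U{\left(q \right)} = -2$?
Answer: $-40$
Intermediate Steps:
$x{\left(T \right)} = 3$ ($x{\left(T \right)} = \frac{1}{2} \cdot 6 = 3$)
$J{\left(M \right)} = \frac{3 + M}{6 + M}$ ($J{\left(M \right)} = \frac{M + 3}{M + 6} = \frac{3 + M}{6 + M}$)
$J{\left(U{\left(5 \right)} \right)} \left(-7 - 1\right) 20 = \frac{3 - 2}{6 - 2} \left(-7 - 1\right) 20 = \frac{1}{4} \cdot 1 \left(-7 - 1\right) 20 = \frac{1}{4} \cdot 1 \left(-8\right) 20 = \frac{1}{4} \left(-8\right) 20 = \left(-2\right) 20 = -40$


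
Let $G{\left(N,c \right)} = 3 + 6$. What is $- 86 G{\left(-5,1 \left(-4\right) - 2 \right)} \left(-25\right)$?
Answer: $19350$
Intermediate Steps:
$G{\left(N,c \right)} = 9$
$- 86 G{\left(-5,1 \left(-4\right) - 2 \right)} \left(-25\right) = \left(-86\right) 9 \left(-25\right) = \left(-774\right) \left(-25\right) = 19350$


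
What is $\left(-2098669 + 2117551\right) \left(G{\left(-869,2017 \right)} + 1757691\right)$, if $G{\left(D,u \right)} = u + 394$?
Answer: $33234245964$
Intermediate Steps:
$G{\left(D,u \right)} = 394 + u$
$\left(-2098669 + 2117551\right) \left(G{\left(-869,2017 \right)} + 1757691\right) = \left(-2098669 + 2117551\right) \left(\left(394 + 2017\right) + 1757691\right) = 18882 \left(2411 + 1757691\right) = 18882 \cdot 1760102 = 33234245964$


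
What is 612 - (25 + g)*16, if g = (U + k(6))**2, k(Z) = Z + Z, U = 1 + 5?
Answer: -4972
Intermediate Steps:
U = 6
k(Z) = 2*Z
g = 324 (g = (6 + 2*6)**2 = (6 + 12)**2 = 18**2 = 324)
612 - (25 + g)*16 = 612 - (25 + 324)*16 = 612 - 349*16 = 612 - 1*5584 = 612 - 5584 = -4972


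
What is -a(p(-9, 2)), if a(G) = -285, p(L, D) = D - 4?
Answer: 285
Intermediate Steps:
p(L, D) = -4 + D
-a(p(-9, 2)) = -1*(-285) = 285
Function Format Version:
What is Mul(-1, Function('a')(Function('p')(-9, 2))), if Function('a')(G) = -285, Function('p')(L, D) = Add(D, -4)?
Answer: 285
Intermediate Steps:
Function('p')(L, D) = Add(-4, D)
Mul(-1, Function('a')(Function('p')(-9, 2))) = Mul(-1, -285) = 285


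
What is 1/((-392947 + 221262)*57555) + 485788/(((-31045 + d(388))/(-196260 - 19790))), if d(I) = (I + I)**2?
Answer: -115232226906731068459/627059331575325 ≈ -1.8377e+5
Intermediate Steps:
d(I) = 4*I**2 (d(I) = (2*I)**2 = 4*I**2)
1/((-392947 + 221262)*57555) + 485788/(((-31045 + d(388))/(-196260 - 19790))) = 1/((-392947 + 221262)*57555) + 485788/(((-31045 + 4*388**2)/(-196260 - 19790))) = (1/57555)/(-171685) + 485788/(((-31045 + 4*150544)/(-216050))) = -1/171685*1/57555 + 485788/(((-31045 + 602176)*(-1/216050))) = -1/9881330175 + 485788/((571131*(-1/216050))) = -1/9881330175 + 485788/(-571131/216050) = -1/9881330175 + 485788*(-216050/571131) = -1/9881330175 - 104954497400/571131 = -115232226906731068459/627059331575325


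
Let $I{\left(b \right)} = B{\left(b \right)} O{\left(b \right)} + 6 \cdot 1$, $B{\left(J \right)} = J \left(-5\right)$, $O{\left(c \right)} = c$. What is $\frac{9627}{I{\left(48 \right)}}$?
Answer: $- \frac{3209}{3838} \approx -0.83611$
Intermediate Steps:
$B{\left(J \right)} = - 5 J$
$I{\left(b \right)} = 6 - 5 b^{2}$ ($I{\left(b \right)} = - 5 b b + 6 \cdot 1 = - 5 b^{2} + 6 = 6 - 5 b^{2}$)
$\frac{9627}{I{\left(48 \right)}} = \frac{9627}{6 - 5 \cdot 48^{2}} = \frac{9627}{6 - 11520} = \frac{9627}{-11514} = 9627 \left(- \frac{1}{11514}\right) = - \frac{3209}{3838}$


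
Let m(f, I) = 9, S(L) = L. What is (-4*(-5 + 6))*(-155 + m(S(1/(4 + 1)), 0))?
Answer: 584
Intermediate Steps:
(-4*(-5 + 6))*(-155 + m(S(1/(4 + 1)), 0)) = (-4*(-5 + 6))*(-155 + 9) = -4*1*(-146) = -4*(-146) = 584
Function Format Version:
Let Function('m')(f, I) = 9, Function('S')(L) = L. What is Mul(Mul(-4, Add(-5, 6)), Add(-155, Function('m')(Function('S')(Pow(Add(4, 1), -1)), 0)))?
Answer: 584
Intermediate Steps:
Mul(Mul(-4, Add(-5, 6)), Add(-155, Function('m')(Function('S')(Pow(Add(4, 1), -1)), 0))) = Mul(Mul(-4, Add(-5, 6)), Add(-155, 9)) = Mul(Mul(-4, 1), -146) = Mul(-4, -146) = 584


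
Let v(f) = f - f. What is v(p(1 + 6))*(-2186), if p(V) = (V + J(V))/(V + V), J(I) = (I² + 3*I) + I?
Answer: 0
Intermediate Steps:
J(I) = I² + 4*I
p(V) = (V + V*(4 + V))/(2*V) (p(V) = (V + V*(4 + V))/(V + V) = (V + V*(4 + V))/((2*V)) = (V + V*(4 + V))*(1/(2*V)) = (V + V*(4 + V))/(2*V))
v(f) = 0
v(p(1 + 6))*(-2186) = 0*(-2186) = 0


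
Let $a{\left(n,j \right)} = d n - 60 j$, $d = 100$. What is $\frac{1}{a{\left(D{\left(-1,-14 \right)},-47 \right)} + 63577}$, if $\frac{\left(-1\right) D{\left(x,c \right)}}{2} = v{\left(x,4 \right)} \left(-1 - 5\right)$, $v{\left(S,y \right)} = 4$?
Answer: $\frac{1}{71197} \approx 1.4046 \cdot 10^{-5}$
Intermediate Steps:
$D{\left(x,c \right)} = 48$ ($D{\left(x,c \right)} = - 2 \cdot 4 \left(-1 - 5\right) = - 2 \cdot 4 \left(-6\right) = \left(-2\right) \left(-24\right) = 48$)
$a{\left(n,j \right)} = - 60 j + 100 n$ ($a{\left(n,j \right)} = 100 n - 60 j = - 60 j + 100 n$)
$\frac{1}{a{\left(D{\left(-1,-14 \right)},-47 \right)} + 63577} = \frac{1}{\left(\left(-60\right) \left(-47\right) + 100 \cdot 48\right) + 63577} = \frac{1}{\left(2820 + 4800\right) + 63577} = \frac{1}{7620 + 63577} = \frac{1}{71197}$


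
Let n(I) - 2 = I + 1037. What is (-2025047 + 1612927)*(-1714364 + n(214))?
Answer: 706007305320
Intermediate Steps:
n(I) = 1039 + I (n(I) = 2 + (I + 1037) = 2 + (1037 + I) = 1039 + I)
(-2025047 + 1612927)*(-1714364 + n(214)) = (-2025047 + 1612927)*(-1714364 + (1039 + 214)) = -412120*(-1714364 + 1253) = -412120*(-1713111) = 706007305320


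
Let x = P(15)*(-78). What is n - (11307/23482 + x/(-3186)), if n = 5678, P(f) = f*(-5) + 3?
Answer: 133360881/23482 ≈ 5679.3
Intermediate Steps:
P(f) = 3 - 5*f (P(f) = -5*f + 3 = 3 - 5*f)
x = 5616 (x = (3 - 5*15)*(-78) = (3 - 75)*(-78) = -72*(-78) = 5616)
n - (11307/23482 + x/(-3186)) = 5678 - (11307/23482 + 5616/(-3186)) = 5678 - (11307*(1/23482) + 5616*(-1/3186)) = 5678 - (11307/23482 - 104/59) = 5678 - 1*(-30085/23482) = 5678 + 30085/23482 = 133360881/23482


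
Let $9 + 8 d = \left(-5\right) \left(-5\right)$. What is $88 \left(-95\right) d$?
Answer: $-16720$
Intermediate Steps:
$d = 2$ ($d = - \frac{9}{8} + \frac{\left(-5\right) \left(-5\right)}{8} = - \frac{9}{8} + \frac{1}{8} \cdot 25 = - \frac{9}{8} + \frac{25}{8} = 2$)
$88 \left(-95\right) d = 88 \left(-95\right) 2 = \left(-8360\right) 2 = -16720$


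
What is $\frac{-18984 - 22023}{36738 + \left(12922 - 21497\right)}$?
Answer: $- \frac{41007}{28163} \approx -1.4561$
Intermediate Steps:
$\frac{-18984 - 22023}{36738 + \left(12922 - 21497\right)} = - \frac{41007}{36738 + \left(12922 - 21497\right)} = - \frac{41007}{36738 - 8575} = - \frac{41007}{28163}$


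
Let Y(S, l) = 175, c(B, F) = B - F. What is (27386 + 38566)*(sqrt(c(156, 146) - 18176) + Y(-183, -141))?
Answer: 11541600 + 65952*I*sqrt(18166) ≈ 1.1542e+7 + 8.8891e+6*I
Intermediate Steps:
(27386 + 38566)*(sqrt(c(156, 146) - 18176) + Y(-183, -141)) = (27386 + 38566)*(sqrt((156 - 1*146) - 18176) + 175) = 65952*(sqrt((156 - 146) - 18176) + 175) = 65952*(sqrt(10 - 18176) + 175) = 65952*(sqrt(-18166) + 175) = 65952*(I*sqrt(18166) + 175) = 65952*(175 + I*sqrt(18166)) = 11541600 + 65952*I*sqrt(18166)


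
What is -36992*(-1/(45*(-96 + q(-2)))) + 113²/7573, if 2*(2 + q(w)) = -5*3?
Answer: -439039177/71905635 ≈ -6.1058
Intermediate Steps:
q(w) = -19/2 (q(w) = -2 + (-5*3)/2 = -2 + (½)*(-15) = -2 - 15/2 = -19/2)
-36992*(-1/(45*(-96 + q(-2)))) + 113²/7573 = -36992*(-1/(45*(-96 - 19/2))) + 113²/7573 = -36992/((-45*(-211/2))) + 12769*(1/7573) = -36992/9495/2 + 12769/7573 = -36992*2/9495 + 12769/7573 = -73984/9495 + 12769/7573 = -439039177/71905635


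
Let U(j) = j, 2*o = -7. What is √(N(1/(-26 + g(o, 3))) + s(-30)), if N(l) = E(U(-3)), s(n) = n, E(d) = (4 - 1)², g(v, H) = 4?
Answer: I*√21 ≈ 4.5826*I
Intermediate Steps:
o = -7/2 (o = (½)*(-7) = -7/2 ≈ -3.5000)
E(d) = 9 (E(d) = 3² = 9)
N(l) = 9
√(N(1/(-26 + g(o, 3))) + s(-30)) = √(9 - 30) = √(-21) = I*√21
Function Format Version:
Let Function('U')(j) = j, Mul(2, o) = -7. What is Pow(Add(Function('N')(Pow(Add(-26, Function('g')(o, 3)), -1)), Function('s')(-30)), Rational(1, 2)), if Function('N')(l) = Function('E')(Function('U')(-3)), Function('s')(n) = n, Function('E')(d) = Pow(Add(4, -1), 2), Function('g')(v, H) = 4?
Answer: Mul(I, Pow(21, Rational(1, 2))) ≈ Mul(4.5826, I)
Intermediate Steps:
o = Rational(-7, 2) (o = Mul(Rational(1, 2), -7) = Rational(-7, 2) ≈ -3.5000)
Function('E')(d) = 9 (Function('E')(d) = Pow(3, 2) = 9)
Function('N')(l) = 9
Pow(Add(Function('N')(Pow(Add(-26, Function('g')(o, 3)), -1)), Function('s')(-30)), Rational(1, 2)) = Pow(Add(9, -30), Rational(1, 2)) = Pow(-21, Rational(1, 2)) = Mul(I, Pow(21, Rational(1, 2)))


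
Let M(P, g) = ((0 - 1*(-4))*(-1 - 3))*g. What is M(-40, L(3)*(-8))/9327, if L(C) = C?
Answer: 128/3109 ≈ 0.041171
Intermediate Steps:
M(P, g) = -16*g (M(P, g) = ((0 + 4)*(-4))*g = (4*(-4))*g = -16*g)
M(-40, L(3)*(-8))/9327 = -48*(-8)/9327 = -16*(-24)*(1/9327) = 384*(1/9327) = 128/3109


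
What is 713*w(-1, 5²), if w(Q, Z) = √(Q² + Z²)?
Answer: 713*√626 ≈ 17839.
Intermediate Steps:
713*w(-1, 5²) = 713*√((-1)² + (5²)²) = 713*√(1 + 25²) = 713*√(1 + 625) = 713*√626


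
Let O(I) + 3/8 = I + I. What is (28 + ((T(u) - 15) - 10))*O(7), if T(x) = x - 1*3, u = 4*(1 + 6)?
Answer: 763/2 ≈ 381.50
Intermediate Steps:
O(I) = -3/8 + 2*I (O(I) = -3/8 + (I + I) = -3/8 + 2*I)
u = 28 (u = 4*7 = 28)
T(x) = -3 + x (T(x) = x - 3 = -3 + x)
(28 + ((T(u) - 15) - 10))*O(7) = (28 + (((-3 + 28) - 15) - 10))*(-3/8 + 2*7) = (28 + ((25 - 15) - 10))*(-3/8 + 14) = (28 + (10 - 10))*(109/8) = (28 + 0)*(109/8) = 28*(109/8) = 763/2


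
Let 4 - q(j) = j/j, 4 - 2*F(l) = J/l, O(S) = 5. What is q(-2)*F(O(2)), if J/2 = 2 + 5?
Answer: 9/5 ≈ 1.8000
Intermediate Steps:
J = 14 (J = 2*(2 + 5) = 2*7 = 14)
F(l) = 2 - 7/l
q(j) = 3 (q(j) = 4 - j/j = 4 - 1*1 = 4 - 1 = 3)
q(-2)*F(O(2)) = 3*(2 - 7/5) = 3*(⅗) = 9/5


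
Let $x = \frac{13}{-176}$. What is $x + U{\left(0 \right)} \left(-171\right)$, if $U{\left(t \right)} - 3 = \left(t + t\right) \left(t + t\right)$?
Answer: $- \frac{90301}{176} \approx -513.07$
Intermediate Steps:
$x = - \frac{13}{176}$ ($x = 13 \left(- \frac{1}{176}\right) = - \frac{13}{176} \approx -0.073864$)
$U{\left(t \right)} = 3 + 4 t^{2}$ ($U{\left(t \right)} = 3 + \left(t + t\right) \left(t + t\right) = 3 + 2 t 2 t = 3 + 4 t^{2}$)
$x + U{\left(0 \right)} \left(-171\right) = - \frac{13}{176} + \left(3 + 4 \cdot 0^{2}\right) \left(-171\right) = - \frac{13}{176} + \left(3 + 4 \cdot 0\right) \left(-171\right) = - \frac{13}{176} + \left(3 + 0\right) \left(-171\right) = - \frac{13}{176} + 3 \left(-171\right) = - \frac{13}{176} - 513 = - \frac{90301}{176}$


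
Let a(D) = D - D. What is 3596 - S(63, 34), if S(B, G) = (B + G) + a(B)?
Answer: 3499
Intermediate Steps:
a(D) = 0
S(B, G) = B + G (S(B, G) = (B + G) + 0 = B + G)
3596 - S(63, 34) = 3596 - (63 + 34) = 3596 - 1*97 = 3596 - 97 = 3499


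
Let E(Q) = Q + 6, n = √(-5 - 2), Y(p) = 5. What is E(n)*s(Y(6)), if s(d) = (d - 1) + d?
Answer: 54 + 9*I*√7 ≈ 54.0 + 23.812*I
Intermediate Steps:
n = I*√7 (n = √(-7) = I*√7 ≈ 2.6458*I)
E(Q) = 6 + Q
s(d) = -1 + 2*d (s(d) = (-1 + d) + d = -1 + 2*d)
E(n)*s(Y(6)) = (6 + I*√7)*(-1 + 2*5) = (6 + I*√7)*(-1 + 10) = (6 + I*√7)*9 = 54 + 9*I*√7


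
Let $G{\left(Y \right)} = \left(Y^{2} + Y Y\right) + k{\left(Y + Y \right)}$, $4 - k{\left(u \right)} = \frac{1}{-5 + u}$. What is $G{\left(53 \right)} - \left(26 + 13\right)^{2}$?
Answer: $\frac{414200}{101} \approx 4101.0$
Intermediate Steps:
$k{\left(u \right)} = 4 - \frac{1}{-5 + u}$
$G{\left(Y \right)} = 2 Y^{2} + \frac{-21 + 8 Y}{-5 + 2 Y}$ ($G{\left(Y \right)} = \left(Y^{2} + Y Y\right) + \frac{-21 + 4 \left(Y + Y\right)}{-5 + \left(Y + Y\right)} = \left(Y^{2} + Y^{2}\right) + \frac{-21 + 4 \cdot 2 Y}{-5 + 2 Y} = 2 Y^{2} + \frac{-21 + 8 Y}{-5 + 2 Y}$)
$G{\left(53 \right)} - \left(26 + 13\right)^{2} = \frac{-21 + 8 \cdot 53 + 53^{2} \left(-10 + 4 \cdot 53\right)}{-5 + 2 \cdot 53} - \left(26 + 13\right)^{2} = \frac{-21 + 424 + 2809 \left(-10 + 212\right)}{-5 + 106} - 39^{2} = \frac{-21 + 424 + 2809 \cdot 202}{101} - 1521 = \frac{-21 + 424 + 567418}{101} - 1521 = \frac{1}{101} \cdot 567821 - 1521 = \frac{567821}{101} - 1521 = \frac{414200}{101}$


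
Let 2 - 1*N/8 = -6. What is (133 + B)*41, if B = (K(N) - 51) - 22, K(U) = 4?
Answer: 2624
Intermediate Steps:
N = 64 (N = 16 - 8*(-6) = 16 + 48 = 64)
B = -69 (B = (4 - 51) - 22 = -47 - 22 = -69)
(133 + B)*41 = (133 - 69)*41 = 64*41 = 2624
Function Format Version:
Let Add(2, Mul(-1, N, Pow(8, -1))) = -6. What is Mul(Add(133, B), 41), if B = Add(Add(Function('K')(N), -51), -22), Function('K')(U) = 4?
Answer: 2624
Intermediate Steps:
N = 64 (N = Add(16, Mul(-8, -6)) = Add(16, 48) = 64)
B = -69 (B = Add(Add(4, -51), -22) = Add(-47, -22) = -69)
Mul(Add(133, B), 41) = Mul(Add(133, -69), 41) = Mul(64, 41) = 2624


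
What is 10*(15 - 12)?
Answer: 30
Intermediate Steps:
10*(15 - 12) = 10*3 = 30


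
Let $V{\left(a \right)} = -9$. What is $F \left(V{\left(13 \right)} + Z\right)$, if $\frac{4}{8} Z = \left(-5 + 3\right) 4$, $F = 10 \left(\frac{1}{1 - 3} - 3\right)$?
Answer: $875$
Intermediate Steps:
$F = -35$ ($F = 10 \left(\frac{1}{-2} - 3\right) = 10 \left(- \frac{1}{2} - 3\right) = 10 \left(- \frac{7}{2}\right) = -35$)
$Z = -16$ ($Z = 2 \left(-5 + 3\right) 4 = 2 \left(\left(-2\right) 4\right) = 2 \left(-8\right) = -16$)
$F \left(V{\left(13 \right)} + Z\right) = - 35 \left(-9 - 16\right) = \left(-35\right) \left(-25\right) = 875$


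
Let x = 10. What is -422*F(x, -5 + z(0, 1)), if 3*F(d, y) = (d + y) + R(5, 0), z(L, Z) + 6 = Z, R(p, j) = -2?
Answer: 844/3 ≈ 281.33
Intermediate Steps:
z(L, Z) = -6 + Z
F(d, y) = -2/3 + d/3 + y/3 (F(d, y) = ((d + y) - 2)/3 = (-2 + d + y)/3 = -2/3 + d/3 + y/3)
-422*F(x, -5 + z(0, 1)) = -422*(-2/3 + (1/3)*10 + (-5 + (-6 + 1))/3) = -422*(-2/3 + 10/3 + (-5 - 5)/3) = -422*(-2/3 + 10/3 + (1/3)*(-10)) = -422*(-2/3 + 10/3 - 10/3) = -422*(-2/3) = 844/3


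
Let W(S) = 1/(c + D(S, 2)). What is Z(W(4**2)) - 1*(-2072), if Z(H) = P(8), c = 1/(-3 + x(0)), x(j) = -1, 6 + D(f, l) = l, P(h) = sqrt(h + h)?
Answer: 2076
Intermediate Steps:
P(h) = sqrt(2)*sqrt(h) (P(h) = sqrt(2*h) = sqrt(2)*sqrt(h))
D(f, l) = -6 + l
c = -1/4 (c = 1/(-3 - 1) = 1/(-4) = -1/4 ≈ -0.25000)
W(S) = -4/17 (W(S) = 1/(-1/4 + (-6 + 2)) = 1/(-1/4 - 4) = 1/(-17/4) = -4/17)
Z(H) = 4 (Z(H) = sqrt(2)*sqrt(8) = sqrt(2)*(2*sqrt(2)) = 4)
Z(W(4**2)) - 1*(-2072) = 4 - 1*(-2072) = 4 + 2072 = 2076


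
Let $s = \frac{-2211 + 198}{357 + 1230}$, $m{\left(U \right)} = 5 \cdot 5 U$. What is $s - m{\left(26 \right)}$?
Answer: $- \frac{344521}{529} \approx -651.27$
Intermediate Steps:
$m{\left(U \right)} = 25 U$
$s = - \frac{671}{529}$ ($s = - \frac{2013}{1587} = \left(-2013\right) \frac{1}{1587} = - \frac{671}{529} \approx -1.2684$)
$s - m{\left(26 \right)} = - \frac{671}{529} - 25 \cdot 26 = - \frac{671}{529} - 650 = - \frac{344521}{529}$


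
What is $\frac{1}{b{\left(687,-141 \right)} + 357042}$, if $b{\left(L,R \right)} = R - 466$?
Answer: $\frac{1}{356435} \approx 2.8056 \cdot 10^{-6}$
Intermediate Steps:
$b{\left(L,R \right)} = -466 + R$ ($b{\left(L,R \right)} = R - 466 = -466 + R$)
$\frac{1}{b{\left(687,-141 \right)} + 357042} = \frac{1}{\left(-466 - 141\right) + 357042} = \frac{1}{-607 + 357042} = \frac{1}{356435}$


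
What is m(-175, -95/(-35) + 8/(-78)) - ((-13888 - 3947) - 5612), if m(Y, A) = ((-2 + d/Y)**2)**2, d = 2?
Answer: 22006073685591/937890625 ≈ 23463.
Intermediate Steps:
m(Y, A) = (-2 + 2/Y)**4 (m(Y, A) = ((-2 + 2/Y)**2)**2 = (-2 + 2/Y)**4)
m(-175, -95/(-35) + 8/(-78)) - ((-13888 - 3947) - 5612) = 16*(-1 - 175)**4/(-175)**4 - ((-13888 - 3947) - 5612) = 16*(1/937890625)*(-176)**4 - (-17835 - 5612) = 16*(1/937890625)*959512576 - 1*(-23447) = 15352201216/937890625 + 23447 = 22006073685591/937890625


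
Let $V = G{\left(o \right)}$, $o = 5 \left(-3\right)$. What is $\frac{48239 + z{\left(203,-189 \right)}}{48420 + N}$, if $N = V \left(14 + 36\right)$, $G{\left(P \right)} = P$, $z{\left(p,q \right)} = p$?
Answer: $\frac{24221}{23835} \approx 1.0162$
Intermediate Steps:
$o = -15$
$V = -15$
$N = -750$ ($N = - 15 \left(14 + 36\right) = \left(-15\right) 50 = -750$)
$\frac{48239 + z{\left(203,-189 \right)}}{48420 + N} = \frac{48239 + 203}{48420 - 750} = \frac{48442}{47670} = 48442 \cdot \frac{1}{47670} = \frac{24221}{23835}$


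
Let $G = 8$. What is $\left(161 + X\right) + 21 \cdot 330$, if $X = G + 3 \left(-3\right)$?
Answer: $7090$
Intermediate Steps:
$X = -1$ ($X = 8 + 3 \left(-3\right) = 8 - 9 = -1$)
$\left(161 + X\right) + 21 \cdot 330 = \left(161 - 1\right) + 21 \cdot 330 = 160 + 6930 = 7090$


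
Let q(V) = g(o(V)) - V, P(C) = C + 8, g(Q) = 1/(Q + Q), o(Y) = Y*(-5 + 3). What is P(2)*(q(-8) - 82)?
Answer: -11835/16 ≈ -739.69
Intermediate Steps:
o(Y) = -2*Y (o(Y) = Y*(-2) = -2*Y)
g(Q) = 1/(2*Q)
P(C) = 8 + C
q(V) = -V - 1/(4*V) (q(V) = 1/(2*((-2*V))) - V = (-1/(2*V))/2 - V = -1/(4*V) - V = -V - 1/(4*V))
P(2)*(q(-8) - 82) = (8 + 2)*((-1*(-8) - 1/4/(-8)) - 82) = 10*((8 - 1/4*(-1/8)) - 82) = 10*((8 + 1/32) - 82) = 10*(257/32 - 82) = 10*(-2367/32) = -11835/16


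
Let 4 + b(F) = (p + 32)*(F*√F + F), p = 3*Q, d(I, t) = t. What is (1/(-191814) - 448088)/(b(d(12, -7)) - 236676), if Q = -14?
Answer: 677884113729471/357952586136320 + 85949551633*I*√7/153408251201280 ≈ 1.8938 + 0.0014823*I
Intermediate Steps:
p = -42 (p = 3*(-14) = -42)
b(F) = -4 - 10*F - 10*F^(3/2) (b(F) = -4 + (-42 + 32)*(F*√F + F) = -4 - 10*(F^(3/2) + F) = -4 - 10*(F + F^(3/2)) = -4 + (-10*F - 10*F^(3/2)) = -4 - 10*F - 10*F^(3/2))
(1/(-191814) - 448088)/(b(d(12, -7)) - 236676) = (1/(-191814) - 448088)/((-4 - 10*(-7) - (-70)*I*√7) - 236676) = (-1/191814 - 448088)/((-4 + 70 - (-70)*I*√7) - 236676) = -85949551633/(191814*((-4 + 70 + 70*I*√7) - 236676)) = -85949551633/(191814*((66 + 70*I*√7) - 236676)) = -85949551633/(191814*(-236610 + 70*I*√7))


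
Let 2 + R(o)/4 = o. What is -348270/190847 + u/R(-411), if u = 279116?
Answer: -13460948323/78819811 ≈ -170.78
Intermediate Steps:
R(o) = -8 + 4*o
-348270/190847 + u/R(-411) = -348270/190847 + 279116/(-8 + 4*(-411)) = -348270*1/190847 + 279116/(-8 - 1644) = -348270/190847 + 279116/(-1652) = -348270/190847 + 279116*(-1/1652) = -348270/190847 - 69779/413 = -13460948323/78819811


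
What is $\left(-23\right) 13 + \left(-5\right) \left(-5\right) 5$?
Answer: $-174$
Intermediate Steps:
$\left(-23\right) 13 + \left(-5\right) \left(-5\right) 5 = -299 + 25 \cdot 5 = -299 + 125 = -174$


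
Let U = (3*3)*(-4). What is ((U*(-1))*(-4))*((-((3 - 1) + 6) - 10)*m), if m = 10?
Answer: 25920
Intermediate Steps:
U = -36 (U = 9*(-4) = -36)
((U*(-1))*(-4))*((-((3 - 1) + 6) - 10)*m) = (-36*(-1)*(-4))*((-((3 - 1) + 6) - 10)*10) = (36*(-4))*((-(2 + 6) - 10)*10) = -144*(-1*8 - 10)*10 = -144*(-8 - 10)*10 = -(-2592)*10 = -144*(-180) = 25920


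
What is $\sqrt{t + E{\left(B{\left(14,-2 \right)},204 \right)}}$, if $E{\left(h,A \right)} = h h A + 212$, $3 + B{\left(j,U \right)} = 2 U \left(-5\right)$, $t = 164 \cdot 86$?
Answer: $2 \sqrt{18318} \approx 270.69$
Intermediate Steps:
$t = 14104$
$B{\left(j,U \right)} = -3 - 10 U$ ($B{\left(j,U \right)} = -3 + 2 U \left(-5\right) = -3 - 10 U$)
$E{\left(h,A \right)} = 212 + A h^{2}$ ($E{\left(h,A \right)} = h^{2} A + 212 = A h^{2} + 212 = 212 + A h^{2}$)
$\sqrt{t + E{\left(B{\left(14,-2 \right)},204 \right)}} = \sqrt{14104 + \left(212 + 204 \left(-3 - -20\right)^{2}\right)} = \sqrt{14104 + \left(212 + 204 \left(-3 + 20\right)^{2}\right)} = \sqrt{14104 + \left(212 + 204 \cdot 17^{2}\right)} = \sqrt{14104 + \left(212 + 204 \cdot 289\right)} = \sqrt{14104 + \left(212 + 58956\right)} = \sqrt{14104 + 59168} = \sqrt{73272} = 2 \sqrt{18318}$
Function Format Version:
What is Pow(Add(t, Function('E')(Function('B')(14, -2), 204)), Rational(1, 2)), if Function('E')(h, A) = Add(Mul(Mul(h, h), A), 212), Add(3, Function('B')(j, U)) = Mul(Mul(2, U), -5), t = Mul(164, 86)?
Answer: Mul(2, Pow(18318, Rational(1, 2))) ≈ 270.69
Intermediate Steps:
t = 14104
Function('B')(j, U) = Add(-3, Mul(-10, U)) (Function('B')(j, U) = Add(-3, Mul(Mul(2, U), -5)) = Add(-3, Mul(-10, U)))
Function('E')(h, A) = Add(212, Mul(A, Pow(h, 2))) (Function('E')(h, A) = Add(Mul(Pow(h, 2), A), 212) = Add(Mul(A, Pow(h, 2)), 212) = Add(212, Mul(A, Pow(h, 2))))
Pow(Add(t, Function('E')(Function('B')(14, -2), 204)), Rational(1, 2)) = Pow(Add(14104, Add(212, Mul(204, Pow(Add(-3, Mul(-10, -2)), 2)))), Rational(1, 2)) = Pow(Add(14104, Add(212, Mul(204, Pow(Add(-3, 20), 2)))), Rational(1, 2)) = Pow(Add(14104, Add(212, Mul(204, Pow(17, 2)))), Rational(1, 2)) = Pow(Add(14104, Add(212, Mul(204, 289))), Rational(1, 2)) = Pow(Add(14104, Add(212, 58956)), Rational(1, 2)) = Pow(Add(14104, 59168), Rational(1, 2)) = Pow(73272, Rational(1, 2)) = Mul(2, Pow(18318, Rational(1, 2)))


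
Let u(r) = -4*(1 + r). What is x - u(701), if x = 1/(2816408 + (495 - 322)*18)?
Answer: 7917217777/2819522 ≈ 2808.0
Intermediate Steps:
u(r) = -4 - 4*r
x = 1/2819522 (x = 1/(2816408 + 173*18) = 1/(2816408 + 3114) = 1/2819522 ≈ 3.5467e-7)
x - u(701) = 1/2819522 - (-4 - 4*701) = 1/2819522 - (-4 - 2804) = 1/2819522 - 1*(-2808) = 1/2819522 + 2808 = 7917217777/2819522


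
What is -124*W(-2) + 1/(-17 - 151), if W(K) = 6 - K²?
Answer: -41665/168 ≈ -248.01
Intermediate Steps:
-124*W(-2) + 1/(-17 - 151) = -124*(6 - 1*(-2)²) + 1/(-17 - 151) = -124*(6 - 1*4) + 1/(-168) = -124*(6 - 4) - 1/168 = -124*2 - 1/168 = -248 - 1/168 = -41665/168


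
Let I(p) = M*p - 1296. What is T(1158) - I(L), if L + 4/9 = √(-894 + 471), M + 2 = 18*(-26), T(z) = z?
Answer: 20206/9 + 1410*I*√47 ≈ 2245.1 + 9666.5*I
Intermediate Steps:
M = -470 (M = -2 + 18*(-26) = -2 - 468 = -470)
L = -4/9 + 3*I*√47 (L = -4/9 + √(-894 + 471) = -4/9 + √(-423) = -4/9 + 3*I*√47 ≈ -0.44444 + 20.567*I)
I(p) = -1296 - 470*p (I(p) = -470*p - 1296 = -1296 - 470*p)
T(1158) - I(L) = 1158 - (-1296 - 470*(-4/9 + 3*I*√47)) = 1158 - (-1296 + (1880/9 - 1410*I*√47)) = 1158 - (-9784/9 - 1410*I*√47) = 1158 + (9784/9 + 1410*I*√47) = 20206/9 + 1410*I*√47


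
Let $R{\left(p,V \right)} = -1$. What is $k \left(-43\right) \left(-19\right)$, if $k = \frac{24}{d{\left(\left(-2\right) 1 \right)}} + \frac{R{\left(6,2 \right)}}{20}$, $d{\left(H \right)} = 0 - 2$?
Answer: $- \frac{196897}{20} \approx -9844.8$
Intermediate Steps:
$d{\left(H \right)} = -2$ ($d{\left(H \right)} = 0 - 2 = -2$)
$k = - \frac{241}{20}$ ($k = \frac{24}{-2} - \frac{1}{20} = 24 \left(- \frac{1}{2}\right) - \frac{1}{20} = -12 - \frac{1}{20} = - \frac{241}{20} \approx -12.05$)
$k \left(-43\right) \left(-19\right) = \left(- \frac{241}{20}\right) \left(-43\right) \left(-19\right) = \frac{10363}{20} \left(-19\right) = - \frac{196897}{20}$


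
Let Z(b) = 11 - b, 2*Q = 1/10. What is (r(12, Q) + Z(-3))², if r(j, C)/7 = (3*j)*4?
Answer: 1044484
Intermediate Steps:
Q = 1/20 (Q = (½)/10 = (½)*(⅒) = 1/20 ≈ 0.050000)
r(j, C) = 84*j (r(j, C) = 7*((3*j)*4) = 7*(12*j) = 84*j)
(r(12, Q) + Z(-3))² = (84*12 + (11 - 1*(-3)))² = (1008 + (11 + 3))² = (1008 + 14)² = 1022² = 1044484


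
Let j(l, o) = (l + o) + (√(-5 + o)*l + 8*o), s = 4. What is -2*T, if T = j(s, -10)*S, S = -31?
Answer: -5332 + 248*I*√15 ≈ -5332.0 + 960.5*I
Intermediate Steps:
j(l, o) = l + 9*o + l*√(-5 + o) (j(l, o) = (l + o) + (l*√(-5 + o) + 8*o) = (l + o) + (8*o + l*√(-5 + o)) = l + 9*o + l*√(-5 + o))
T = 2666 - 124*I*√15 (T = (4 + 9*(-10) + 4*√(-5 - 10))*(-31) = (4 - 90 + 4*√(-15))*(-31) = (4 - 90 + 4*(I*√15))*(-31) = (4 - 90 + 4*I*√15)*(-31) = (-86 + 4*I*√15)*(-31) = 2666 - 124*I*√15 ≈ 2666.0 - 480.25*I)
-2*T = -2*(2666 - 124*I*√15) = -5332 + 248*I*√15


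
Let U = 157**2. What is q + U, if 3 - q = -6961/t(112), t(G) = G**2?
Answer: 309241649/12544 ≈ 24653.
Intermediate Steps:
q = 44593/12544 (q = 3 - (-6961)/(112**2) = 3 - (-6961)/12544 = 3 - 1*(-6961/12544) = 3 + 6961/12544 = 44593/12544 ≈ 3.5549)
U = 24649
q + U = 44593/12544 + 24649 = 309241649/12544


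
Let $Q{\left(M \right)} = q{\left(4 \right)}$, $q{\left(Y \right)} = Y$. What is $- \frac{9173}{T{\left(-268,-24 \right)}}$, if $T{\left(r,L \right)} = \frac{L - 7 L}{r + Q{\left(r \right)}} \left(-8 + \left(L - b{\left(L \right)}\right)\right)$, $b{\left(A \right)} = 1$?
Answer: $- \frac{9173}{18} \approx -509.61$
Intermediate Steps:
$Q{\left(M \right)} = 4$
$T{\left(r,L \right)} = - \frac{6 L \left(-9 + L\right)}{4 + r}$ ($T{\left(r,L \right)} = \frac{L - 7 L}{r + 4} \left(-8 + \left(L - 1\right)\right) = \frac{\left(-6\right) L}{4 + r} \left(-8 + \left(L - 1\right)\right) = - \frac{6 L}{4 + r} \left(-8 + \left(-1 + L\right)\right) = - \frac{6 L}{4 + r} \left(-9 + L\right) = - \frac{6 L \left(-9 + L\right)}{4 + r}$)
$- \frac{9173}{T{\left(-268,-24 \right)}} = - \frac{9173}{6 \left(-24\right) \frac{1}{4 - 268} \left(9 - -24\right)} = - \frac{9173}{6 \left(-24\right) \frac{1}{-264} \left(9 + 24\right)} = - \frac{9173}{6 \left(-24\right) \left(- \frac{1}{264}\right) 33} = - \frac{9173}{18}$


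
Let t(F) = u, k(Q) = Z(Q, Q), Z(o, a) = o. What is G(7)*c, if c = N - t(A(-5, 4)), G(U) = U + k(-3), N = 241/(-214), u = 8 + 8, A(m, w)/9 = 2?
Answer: -7330/107 ≈ -68.505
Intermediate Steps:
k(Q) = Q
A(m, w) = 18 (A(m, w) = 9*2 = 18)
u = 16
t(F) = 16
N = -241/214 (N = 241*(-1/214) = -241/214 ≈ -1.1262)
G(U) = -3 + U (G(U) = U - 3 = -3 + U)
c = -3665/214 (c = -241/214 - 1*16 = -241/214 - 16 = -3665/214 ≈ -17.126)
G(7)*c = (-3 + 7)*(-3665/214) = 4*(-3665/214) = -7330/107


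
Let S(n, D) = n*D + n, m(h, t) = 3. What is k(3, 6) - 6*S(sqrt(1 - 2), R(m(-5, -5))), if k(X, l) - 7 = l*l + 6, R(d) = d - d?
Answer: 49 - 6*I ≈ 49.0 - 6.0*I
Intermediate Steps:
R(d) = 0
k(X, l) = 13 + l**2 (k(X, l) = 7 + (l*l + 6) = 7 + (l**2 + 6) = 7 + (6 + l**2) = 13 + l**2)
S(n, D) = n + D*n (S(n, D) = D*n + n = n + D*n)
k(3, 6) - 6*S(sqrt(1 - 2), R(m(-5, -5))) = (13 + 6**2) - 6*sqrt(1 - 2)*(1 + 0) = (13 + 36) - 6*sqrt(-1) = 49 - 6*I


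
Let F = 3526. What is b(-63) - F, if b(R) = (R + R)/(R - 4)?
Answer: -236116/67 ≈ -3524.1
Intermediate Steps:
b(R) = 2*R/(-4 + R) (b(R) = (2*R)/(-4 + R) = 2*R/(-4 + R))
b(-63) - F = 2*(-63)/(-4 - 63) - 1*3526 = 2*(-63)/(-67) - 3526 = 2*(-63)*(-1/67) - 3526 = 126/67 - 3526 = -236116/67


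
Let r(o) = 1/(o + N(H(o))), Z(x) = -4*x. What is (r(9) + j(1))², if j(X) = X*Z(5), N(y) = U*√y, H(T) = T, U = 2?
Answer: 89401/225 ≈ 397.34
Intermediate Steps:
N(y) = 2*√y
j(X) = -20*X (j(X) = X*(-4*5) = X*(-20) = -20*X)
r(o) = 1/(o + 2*√o)
(r(9) + j(1))² = (1/(9 + 2*√9) - 20*1)² = (1/(9 + 2*3) - 20)² = (1/(9 + 6) - 20)² = (1/15 - 20)² = (-299/15)² = 89401/225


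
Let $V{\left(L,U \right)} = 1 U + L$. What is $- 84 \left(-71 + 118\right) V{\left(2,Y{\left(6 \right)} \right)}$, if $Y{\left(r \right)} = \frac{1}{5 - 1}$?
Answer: $-8883$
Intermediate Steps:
$Y{\left(r \right)} = \frac{1}{4}$
$V{\left(L,U \right)} = L + U$ ($V{\left(L,U \right)} = U + L = L + U$)
$- 84 \left(-71 + 118\right) V{\left(2,Y{\left(6 \right)} \right)} = - 84 \left(-71 + 118\right) \left(2 + \frac{1}{4}\right) = \left(-84\right) 47 \cdot \frac{9}{4} = \left(-3948\right) \frac{9}{4} = -8883$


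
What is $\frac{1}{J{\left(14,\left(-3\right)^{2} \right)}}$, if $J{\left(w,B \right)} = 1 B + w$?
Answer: $\frac{1}{23} \approx 0.043478$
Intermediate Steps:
$J{\left(w,B \right)} = B + w$
$\frac{1}{J{\left(14,\left(-3\right)^{2} \right)}} = \frac{1}{\left(-3\right)^{2} + 14} = \frac{1}{9 + 14} = \frac{1}{23}$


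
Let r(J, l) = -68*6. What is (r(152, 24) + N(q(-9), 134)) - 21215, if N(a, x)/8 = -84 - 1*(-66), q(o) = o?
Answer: -21767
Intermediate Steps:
r(J, l) = -408
N(a, x) = -144 (N(a, x) = 8*(-84 - 1*(-66)) = 8*(-84 + 66) = 8*(-18) = -144)
(r(152, 24) + N(q(-9), 134)) - 21215 = (-408 - 144) - 21215 = -552 - 21215 = -21767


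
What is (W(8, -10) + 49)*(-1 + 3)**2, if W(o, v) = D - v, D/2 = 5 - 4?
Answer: 244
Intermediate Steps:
D = 2 (D = 2*(5 - 4) = 2*1 = 2)
W(o, v) = 2 - v
(W(8, -10) + 49)*(-1 + 3)**2 = ((2 - 1*(-10)) + 49)*(-1 + 3)**2 = ((2 + 10) + 49)*2**2 = (12 + 49)*4 = 61*4 = 244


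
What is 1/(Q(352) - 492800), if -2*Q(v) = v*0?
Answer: -1/492800 ≈ -2.0292e-6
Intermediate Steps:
Q(v) = 0 (Q(v) = -v*0/2 = -1/2*0 = 0)
1/(Q(352) - 492800) = 1/(0 - 492800) = 1/(-492800) = -1/492800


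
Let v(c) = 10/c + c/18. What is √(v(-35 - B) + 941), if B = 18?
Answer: 5*√3793634/318 ≈ 30.625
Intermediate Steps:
v(c) = 10/c + c/18 (v(c) = 10/c + c*(1/18) = 10/c + c/18)
√(v(-35 - B) + 941) = √((10/(-35 - 1*18) + (-35 - 1*18)/18) + 941) = √((10/(-35 - 18) + (-35 - 18)/18) + 941) = √((10/(-53) + (1/18)*(-53)) + 941) = √((10*(-1/53) - 53/18) + 941) = √((-10/53 - 53/18) + 941) = √(-2989/954 + 941) = √(894725/954) = 5*√3793634/318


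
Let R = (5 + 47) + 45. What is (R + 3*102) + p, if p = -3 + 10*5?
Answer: 450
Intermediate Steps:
R = 97 (R = 52 + 45 = 97)
p = 47 (p = -3 + 50 = 47)
(R + 3*102) + p = (97 + 3*102) + 47 = (97 + 306) + 47 = 403 + 47 = 450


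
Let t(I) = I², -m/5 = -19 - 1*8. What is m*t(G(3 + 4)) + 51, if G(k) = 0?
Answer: 51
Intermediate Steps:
m = 135 (m = -5*(-19 - 1*8) = -5*(-19 - 8) = -5*(-27) = 135)
m*t(G(3 + 4)) + 51 = 135*0² + 51 = 135*0 + 51 = 0 + 51 = 51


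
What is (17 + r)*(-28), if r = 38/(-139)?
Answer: -65100/139 ≈ -468.35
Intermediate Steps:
r = -38/139 (r = 38*(-1/139) = -38/139 ≈ -0.27338)
(17 + r)*(-28) = (17 - 38/139)*(-28) = (2325/139)*(-28) = -65100/139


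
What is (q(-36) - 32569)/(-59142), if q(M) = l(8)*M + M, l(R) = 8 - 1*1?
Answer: 32857/59142 ≈ 0.55556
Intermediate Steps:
l(R) = 7 (l(R) = 8 - 1 = 7)
q(M) = 8*M (q(M) = 7*M + M = 8*M)
(q(-36) - 32569)/(-59142) = (8*(-36) - 32569)/(-59142) = (-288 - 32569)*(-1/59142) = -32857*(-1/59142) = 32857/59142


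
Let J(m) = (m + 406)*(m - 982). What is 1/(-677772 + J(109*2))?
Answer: -1/1154508 ≈ -8.6617e-7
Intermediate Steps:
J(m) = (-982 + m)*(406 + m) (J(m) = (406 + m)*(-982 + m) = (-982 + m)*(406 + m))
1/(-677772 + J(109*2)) = 1/(-677772 + (-398692 + (109*2)² - 62784*2)) = 1/(-677772 + (-398692 + 218² - 576*218)) = 1/(-677772 + (-398692 + 47524 - 125568)) = 1/(-677772 - 476736) = 1/(-1154508) = -1/1154508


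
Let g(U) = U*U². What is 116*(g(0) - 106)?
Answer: -12296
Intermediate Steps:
g(U) = U³
116*(g(0) - 106) = 116*(0³ - 106) = 116*(0 - 106) = 116*(-106) = -12296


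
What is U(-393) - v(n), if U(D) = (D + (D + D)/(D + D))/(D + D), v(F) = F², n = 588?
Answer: -135877196/393 ≈ -3.4574e+5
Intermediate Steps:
U(D) = (1 + D)/(2*D) (U(D) = (D + (2*D)/((2*D)))/((2*D)) = (D + (2*D)*(1/(2*D)))*(1/(2*D)) = (D + 1)*(1/(2*D)) = (1 + D)*(1/(2*D)) = (1 + D)/(2*D))
U(-393) - v(n) = (½)*(1 - 393)/(-393) - 1*588² = (½)*(-1/393)*(-392) - 1*345744 = 196/393 - 345744 = -135877196/393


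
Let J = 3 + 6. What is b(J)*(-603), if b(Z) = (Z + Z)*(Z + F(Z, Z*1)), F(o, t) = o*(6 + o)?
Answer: -1562976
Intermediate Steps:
J = 9
b(Z) = 2*Z*(Z + Z*(6 + Z)) (b(Z) = (Z + Z)*(Z + Z*(6 + Z)) = (2*Z)*(Z + Z*(6 + Z)) = 2*Z*(Z + Z*(6 + Z)))
b(J)*(-603) = (2*9**2*(7 + 9))*(-603) = (2*81*16)*(-603) = 2592*(-603) = -1562976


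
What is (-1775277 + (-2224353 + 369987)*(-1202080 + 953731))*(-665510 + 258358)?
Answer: -187504964029300464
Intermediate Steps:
(-1775277 + (-2224353 + 369987)*(-1202080 + 953731))*(-665510 + 258358) = (-1775277 - 1854366*(-248349))*(-407152) = (-1775277 + 460529941734)*(-407152) = 460528166457*(-407152) = -187504964029300464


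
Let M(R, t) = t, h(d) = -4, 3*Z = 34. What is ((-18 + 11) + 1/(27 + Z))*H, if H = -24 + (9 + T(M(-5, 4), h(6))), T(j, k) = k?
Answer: 15238/115 ≈ 132.50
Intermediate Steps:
Z = 34/3 (Z = (⅓)*34 = 34/3 ≈ 11.333)
H = -19 (H = -24 + (9 - 4) = -24 + 5 = -19)
((-18 + 11) + 1/(27 + Z))*H = ((-18 + 11) + 1/(27 + 34/3))*(-19) = (-7 + 1/(115/3))*(-19) = (-7 + 3/115)*(-19) = -802/115*(-19) = 15238/115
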